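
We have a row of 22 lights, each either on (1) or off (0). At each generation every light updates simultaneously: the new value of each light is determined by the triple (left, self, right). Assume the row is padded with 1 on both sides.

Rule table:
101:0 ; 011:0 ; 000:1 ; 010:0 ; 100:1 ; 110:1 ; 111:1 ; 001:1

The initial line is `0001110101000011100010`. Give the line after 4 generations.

1111100111110111001111

generation 1: 1110110000111101111100
generation 2: 1110011111011100111111
generation 3: 1111101111001111011111
generation 4: 1111100111110111001111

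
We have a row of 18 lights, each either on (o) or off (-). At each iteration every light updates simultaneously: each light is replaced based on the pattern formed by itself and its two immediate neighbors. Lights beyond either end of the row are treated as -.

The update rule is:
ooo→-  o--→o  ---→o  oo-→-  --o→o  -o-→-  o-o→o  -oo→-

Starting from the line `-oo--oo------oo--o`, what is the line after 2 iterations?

-oo--oo------oo--o

o--oo--oooooo--oo-
-oo--oo------oo--o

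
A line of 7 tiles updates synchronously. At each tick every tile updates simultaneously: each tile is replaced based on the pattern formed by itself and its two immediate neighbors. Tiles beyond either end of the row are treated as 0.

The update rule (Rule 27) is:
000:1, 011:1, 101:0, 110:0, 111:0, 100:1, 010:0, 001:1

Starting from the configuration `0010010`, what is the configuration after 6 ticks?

1101101
1001000
0110111
1100100
1011011
0010010

0010010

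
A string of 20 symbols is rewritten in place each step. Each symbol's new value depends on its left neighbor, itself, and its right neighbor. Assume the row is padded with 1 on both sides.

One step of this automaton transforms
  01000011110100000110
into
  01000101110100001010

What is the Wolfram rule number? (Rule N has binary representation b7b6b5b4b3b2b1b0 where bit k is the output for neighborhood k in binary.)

198

position 7: 111 → 1  (bit 7 = 1)
position 9: 110 → 1  (bit 6 = 1)
position 0: 101 → 0  (bit 5 = 0)
position 2: 100 → 0  (bit 4 = 0)
position 6: 011 → 0  (bit 3 = 0)
position 1: 010 → 1  (bit 2 = 1)
position 5: 001 → 1  (bit 1 = 1)
position 3: 000 → 0  (bit 0 = 0)
bits b7..b0 = 11000110 = 198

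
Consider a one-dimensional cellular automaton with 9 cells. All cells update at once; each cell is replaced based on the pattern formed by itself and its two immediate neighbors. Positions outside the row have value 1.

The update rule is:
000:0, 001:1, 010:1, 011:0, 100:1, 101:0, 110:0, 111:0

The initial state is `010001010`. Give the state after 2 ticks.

011011010
000000010

000000010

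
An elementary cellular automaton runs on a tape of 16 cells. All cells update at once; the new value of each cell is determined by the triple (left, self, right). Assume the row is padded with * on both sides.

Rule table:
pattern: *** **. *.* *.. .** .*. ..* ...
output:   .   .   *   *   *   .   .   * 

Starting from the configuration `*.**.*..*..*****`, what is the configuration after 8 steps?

*.*.*..*.*.**.**

.**.*.*..*.*....
**.*.*.*..*.***.
..*.*.*.*..**..*
*..*.*.*.*.*.*.*
.*..*.*.*.*.*.**
*.*..*.*.*.*.**.
.*.*..*.*.*.**.*
*.*.*..*.*.**.**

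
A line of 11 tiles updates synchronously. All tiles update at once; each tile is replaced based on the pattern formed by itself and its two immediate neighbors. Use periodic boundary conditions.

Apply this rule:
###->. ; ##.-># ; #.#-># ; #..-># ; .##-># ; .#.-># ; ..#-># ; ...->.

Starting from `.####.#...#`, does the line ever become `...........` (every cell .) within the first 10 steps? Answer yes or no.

##..####.##
.####..###.
##..####.##  (repeats step 1; period 2)
step 10: .####..###.
step 10 is .####..###., still not uniform .

no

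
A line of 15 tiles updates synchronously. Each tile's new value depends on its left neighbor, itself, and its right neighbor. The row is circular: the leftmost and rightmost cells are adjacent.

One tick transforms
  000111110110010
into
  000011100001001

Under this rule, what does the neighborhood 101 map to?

At position 8 the neighborhood is 101; the next row has 0 there.

0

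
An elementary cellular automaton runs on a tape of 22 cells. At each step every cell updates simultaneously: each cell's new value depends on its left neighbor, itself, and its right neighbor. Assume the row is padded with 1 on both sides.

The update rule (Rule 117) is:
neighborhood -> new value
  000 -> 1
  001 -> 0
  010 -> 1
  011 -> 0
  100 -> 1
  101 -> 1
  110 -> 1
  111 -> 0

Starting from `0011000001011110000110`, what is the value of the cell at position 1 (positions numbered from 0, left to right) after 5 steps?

1

step 1: 1001111101100011110011
step 2: 1100000110111000011000
step 3: 0111110011001111001110
step 4: 1000011001100001100011
step 5: 1111001100111100111000
position 1 holds 1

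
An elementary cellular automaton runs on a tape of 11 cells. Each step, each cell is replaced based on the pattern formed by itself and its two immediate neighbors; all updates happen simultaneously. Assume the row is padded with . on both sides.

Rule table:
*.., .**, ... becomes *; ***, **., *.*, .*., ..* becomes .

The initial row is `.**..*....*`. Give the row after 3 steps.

***....*.*.

.*.*..***..
....*.*..**
***....*.*.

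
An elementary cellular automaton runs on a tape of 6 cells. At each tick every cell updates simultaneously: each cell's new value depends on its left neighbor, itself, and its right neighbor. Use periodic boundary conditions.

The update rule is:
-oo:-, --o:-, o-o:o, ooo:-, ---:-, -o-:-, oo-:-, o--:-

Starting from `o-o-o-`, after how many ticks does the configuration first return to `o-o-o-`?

-o-o-o
o-o-o-

2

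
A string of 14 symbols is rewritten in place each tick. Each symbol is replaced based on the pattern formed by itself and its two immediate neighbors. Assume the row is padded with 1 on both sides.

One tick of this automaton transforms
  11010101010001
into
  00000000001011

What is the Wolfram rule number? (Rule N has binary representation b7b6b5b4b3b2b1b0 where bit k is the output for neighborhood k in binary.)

position 0: 111 → 0  (bit 7 = 0)
position 1: 110 → 0  (bit 6 = 0)
position 2: 101 → 0  (bit 5 = 0)
position 10: 100 → 1  (bit 4 = 1)
position 13: 011 → 1  (bit 3 = 1)
position 3: 010 → 0  (bit 2 = 0)
position 12: 001 → 1  (bit 1 = 1)
position 11: 000 → 0  (bit 0 = 0)
bits b7..b0 = 00011010 = 26

26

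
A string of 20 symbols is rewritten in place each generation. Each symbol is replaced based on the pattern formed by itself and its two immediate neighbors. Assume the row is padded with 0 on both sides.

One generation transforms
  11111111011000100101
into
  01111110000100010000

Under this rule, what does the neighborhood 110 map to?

0

At position 7 the neighborhood is 110; the next row has 0 there.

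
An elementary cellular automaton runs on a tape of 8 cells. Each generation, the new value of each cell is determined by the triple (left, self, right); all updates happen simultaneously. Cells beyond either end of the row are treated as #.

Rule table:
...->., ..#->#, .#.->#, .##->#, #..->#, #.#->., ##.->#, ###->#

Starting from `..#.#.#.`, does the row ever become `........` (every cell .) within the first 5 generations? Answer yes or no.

###.#.#.
###.#.#.  (fixed point — unchanged through generation 5)
generation 5 is ###.#.#., still not uniform .

no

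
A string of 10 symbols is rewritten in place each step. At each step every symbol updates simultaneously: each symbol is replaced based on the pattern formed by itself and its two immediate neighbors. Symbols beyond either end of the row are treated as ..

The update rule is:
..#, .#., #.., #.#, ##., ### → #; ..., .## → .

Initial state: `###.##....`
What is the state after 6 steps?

step 1: .###.##...
step 2: #.###.##..
step 3: ##.###.##.
step 4: .##.###.##
step 5: #.##.###.#
step 6: ##.##.####

##.##.####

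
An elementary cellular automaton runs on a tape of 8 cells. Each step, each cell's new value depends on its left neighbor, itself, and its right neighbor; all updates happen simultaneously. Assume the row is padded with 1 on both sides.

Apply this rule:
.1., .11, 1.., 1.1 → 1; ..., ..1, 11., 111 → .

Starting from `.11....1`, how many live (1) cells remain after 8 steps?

2

step 1: 11.1...1
step 2: ..111..1
step 3: 1.1..1.1
step 4: .111.111
step 5: 11..11..
step 6: ..1.1.1.
step 7: 1.111111
step 8: .11.....
count of 1: 2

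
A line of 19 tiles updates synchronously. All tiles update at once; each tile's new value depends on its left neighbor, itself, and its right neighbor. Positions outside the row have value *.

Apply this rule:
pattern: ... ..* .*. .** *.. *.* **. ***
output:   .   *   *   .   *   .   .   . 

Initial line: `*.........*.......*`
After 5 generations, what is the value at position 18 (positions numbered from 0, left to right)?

generation 1: .*.......***.....*.
generation 2: .**.....*...*...**.
generation 3: ...*...***.***.*...
generation 4: *.***.*........**.*
generation 5: ......**......*....
position 18 holds .

.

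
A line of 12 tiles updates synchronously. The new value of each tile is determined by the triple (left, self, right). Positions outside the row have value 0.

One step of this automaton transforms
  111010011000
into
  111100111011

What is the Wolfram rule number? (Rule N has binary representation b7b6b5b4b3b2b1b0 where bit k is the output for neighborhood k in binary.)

position 1: 111 → 1  (bit 7 = 1)
position 2: 110 → 1  (bit 6 = 1)
position 3: 101 → 1  (bit 5 = 1)
position 5: 100 → 0  (bit 4 = 0)
position 0: 011 → 1  (bit 3 = 1)
position 4: 010 → 0  (bit 2 = 0)
position 6: 001 → 1  (bit 1 = 1)
position 10: 000 → 1  (bit 0 = 1)
bits b7..b0 = 11101011 = 235

235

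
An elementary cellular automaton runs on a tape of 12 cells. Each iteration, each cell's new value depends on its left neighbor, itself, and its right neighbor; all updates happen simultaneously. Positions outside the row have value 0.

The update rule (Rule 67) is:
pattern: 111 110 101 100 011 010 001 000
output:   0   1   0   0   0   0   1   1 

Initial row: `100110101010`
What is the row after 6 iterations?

001010000000
110000111111
010111000001
100001011110
001110000010
110010111100

110010111100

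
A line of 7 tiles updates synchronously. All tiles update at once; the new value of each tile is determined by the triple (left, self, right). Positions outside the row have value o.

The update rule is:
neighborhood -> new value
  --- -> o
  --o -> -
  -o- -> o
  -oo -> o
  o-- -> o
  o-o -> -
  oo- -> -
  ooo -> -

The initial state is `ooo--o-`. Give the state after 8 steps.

---o-o-
oo-o-o-
---o-o-  (repeats step 1; period 2)
step 8: oo-o-o-

oo-o-o-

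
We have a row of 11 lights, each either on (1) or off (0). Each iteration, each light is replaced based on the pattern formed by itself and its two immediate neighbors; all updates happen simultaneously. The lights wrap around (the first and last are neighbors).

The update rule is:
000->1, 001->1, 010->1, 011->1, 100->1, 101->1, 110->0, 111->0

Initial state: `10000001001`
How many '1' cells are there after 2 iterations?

2

01111111111
11000000000
count of 1: 2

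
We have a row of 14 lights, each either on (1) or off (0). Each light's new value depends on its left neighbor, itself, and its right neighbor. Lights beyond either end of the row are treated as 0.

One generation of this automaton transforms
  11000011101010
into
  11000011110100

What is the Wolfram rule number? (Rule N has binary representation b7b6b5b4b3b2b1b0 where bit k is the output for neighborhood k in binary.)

232

position 7: 111 → 1  (bit 7 = 1)
position 1: 110 → 1  (bit 6 = 1)
position 9: 101 → 1  (bit 5 = 1)
position 2: 100 → 0  (bit 4 = 0)
position 0: 011 → 1  (bit 3 = 1)
position 10: 010 → 0  (bit 2 = 0)
position 5: 001 → 0  (bit 1 = 0)
position 3: 000 → 0  (bit 0 = 0)
bits b7..b0 = 11101000 = 232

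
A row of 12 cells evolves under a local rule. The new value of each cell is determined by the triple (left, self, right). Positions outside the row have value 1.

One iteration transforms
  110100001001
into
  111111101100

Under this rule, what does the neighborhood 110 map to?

At position 1 the neighborhood is 110; the next row has 1 there.

1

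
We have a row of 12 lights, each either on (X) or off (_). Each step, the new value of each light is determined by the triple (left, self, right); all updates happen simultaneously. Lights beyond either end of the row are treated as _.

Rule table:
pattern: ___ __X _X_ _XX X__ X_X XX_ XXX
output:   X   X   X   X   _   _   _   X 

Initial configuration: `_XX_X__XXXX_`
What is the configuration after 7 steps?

XX__X_XXXX__
X__XX_XXX__X
X_XX__XX__XX
X_X__XX__XX_
X_X_XX__XX__
X_X_X__XX__X
X_X_X_XX__XX

X_X_X_XX__XX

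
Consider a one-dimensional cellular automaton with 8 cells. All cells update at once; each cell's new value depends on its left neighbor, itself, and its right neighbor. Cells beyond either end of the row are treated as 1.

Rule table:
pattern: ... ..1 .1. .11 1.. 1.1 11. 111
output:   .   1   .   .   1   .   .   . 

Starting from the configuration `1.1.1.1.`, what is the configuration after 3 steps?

........
1......1
.1....1.

.1....1.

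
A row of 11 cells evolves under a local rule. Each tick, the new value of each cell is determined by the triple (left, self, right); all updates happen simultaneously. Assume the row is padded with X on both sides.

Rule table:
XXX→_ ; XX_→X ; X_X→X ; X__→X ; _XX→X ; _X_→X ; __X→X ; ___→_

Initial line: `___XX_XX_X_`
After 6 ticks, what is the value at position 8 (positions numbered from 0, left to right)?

X

X_XXXXXXXXX
XXX________
__XX______X
XXXXX____XX
____XX__XX_
X__XXXXXXXX
position 8 holds X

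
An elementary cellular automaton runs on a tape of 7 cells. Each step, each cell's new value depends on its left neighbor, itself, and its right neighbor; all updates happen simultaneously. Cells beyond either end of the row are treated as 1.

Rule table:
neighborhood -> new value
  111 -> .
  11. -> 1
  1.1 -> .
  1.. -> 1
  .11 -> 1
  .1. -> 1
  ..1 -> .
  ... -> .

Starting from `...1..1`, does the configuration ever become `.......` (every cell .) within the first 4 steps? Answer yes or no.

step 1: 1..11.1
step 2: 11.11.1
step 3: .1.11.1
step 4: .1.11.1
step 4 is .1.11.1, still not uniform .

no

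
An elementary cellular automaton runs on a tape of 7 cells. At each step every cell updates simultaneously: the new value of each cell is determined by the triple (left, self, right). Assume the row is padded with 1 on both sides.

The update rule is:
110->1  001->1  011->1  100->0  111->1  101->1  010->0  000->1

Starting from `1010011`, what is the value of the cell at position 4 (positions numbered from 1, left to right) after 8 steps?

1100111
1101111
1111111
1111111  (fixed point — unchanged through step 8)
position 4 holds 1

1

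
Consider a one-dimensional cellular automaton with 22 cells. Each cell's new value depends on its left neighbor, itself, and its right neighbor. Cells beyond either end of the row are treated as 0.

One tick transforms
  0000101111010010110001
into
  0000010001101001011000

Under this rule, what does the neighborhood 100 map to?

At position 12 the neighborhood is 100; the next row has 1 there.

1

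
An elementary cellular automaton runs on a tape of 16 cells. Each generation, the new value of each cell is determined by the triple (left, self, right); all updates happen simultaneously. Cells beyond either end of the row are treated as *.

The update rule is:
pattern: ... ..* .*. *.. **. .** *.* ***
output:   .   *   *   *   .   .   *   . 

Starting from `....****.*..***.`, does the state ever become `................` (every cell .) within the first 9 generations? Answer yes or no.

no

*..*....****...*
.****..*....*.*.
*....****..*****
.*..*....**.....
******..*..*...*
......*******.*.
*....*.......***
.*..***.....*...
****...*...***.*
generation 9 is ****...*...***.*, still not uniform .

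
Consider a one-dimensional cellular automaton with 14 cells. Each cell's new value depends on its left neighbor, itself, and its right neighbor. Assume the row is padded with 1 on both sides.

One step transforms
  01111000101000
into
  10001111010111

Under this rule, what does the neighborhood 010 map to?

0

At position 8 the neighborhood is 010; the next row has 0 there.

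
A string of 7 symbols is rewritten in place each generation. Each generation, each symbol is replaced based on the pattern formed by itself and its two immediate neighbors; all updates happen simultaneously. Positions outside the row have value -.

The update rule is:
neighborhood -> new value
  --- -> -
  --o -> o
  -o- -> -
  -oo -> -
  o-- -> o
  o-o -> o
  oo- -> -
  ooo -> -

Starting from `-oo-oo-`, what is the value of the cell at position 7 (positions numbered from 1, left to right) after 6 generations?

-

generation 1: o--o--o
generation 2: -oo-oo-  (repeats generation 0; period 2)
generation 6: -oo-oo-
position 7 holds -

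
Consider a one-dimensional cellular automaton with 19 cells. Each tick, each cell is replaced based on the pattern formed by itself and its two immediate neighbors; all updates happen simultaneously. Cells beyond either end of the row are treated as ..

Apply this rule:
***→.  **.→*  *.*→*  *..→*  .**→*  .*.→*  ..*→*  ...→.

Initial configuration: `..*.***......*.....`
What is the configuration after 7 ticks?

.****.**....***....
**..*****..**.**...
*****...*********..
*...**.**.......**.
**.*******.....****
****.....**...**..*
*..**...****.******

*..**...****.******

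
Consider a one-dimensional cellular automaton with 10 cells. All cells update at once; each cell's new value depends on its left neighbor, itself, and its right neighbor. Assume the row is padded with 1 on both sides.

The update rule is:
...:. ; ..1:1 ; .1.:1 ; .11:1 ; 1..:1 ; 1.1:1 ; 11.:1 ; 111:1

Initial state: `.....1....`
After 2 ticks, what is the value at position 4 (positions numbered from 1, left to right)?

1

1...111..1
11.1111111
position 4 holds 1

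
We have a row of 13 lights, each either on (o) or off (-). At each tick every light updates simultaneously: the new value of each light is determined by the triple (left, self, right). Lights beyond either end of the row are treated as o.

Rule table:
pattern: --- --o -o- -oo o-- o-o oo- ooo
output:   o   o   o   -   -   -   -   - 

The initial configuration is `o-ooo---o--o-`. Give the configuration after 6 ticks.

-ooooooo-----

------ooo-oo-
-ooooo-------
-------oooooo
-oooooo------
--------ooooo
-ooooooo-----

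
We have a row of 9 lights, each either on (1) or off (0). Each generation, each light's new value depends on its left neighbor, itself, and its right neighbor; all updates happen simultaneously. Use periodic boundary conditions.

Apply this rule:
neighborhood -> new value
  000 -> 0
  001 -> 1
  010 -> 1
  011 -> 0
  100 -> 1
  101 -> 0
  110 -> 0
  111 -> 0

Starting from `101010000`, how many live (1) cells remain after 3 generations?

5

generation 1: 101011001
generation 2: 001000110
generation 3: 011101001
count of 1: 5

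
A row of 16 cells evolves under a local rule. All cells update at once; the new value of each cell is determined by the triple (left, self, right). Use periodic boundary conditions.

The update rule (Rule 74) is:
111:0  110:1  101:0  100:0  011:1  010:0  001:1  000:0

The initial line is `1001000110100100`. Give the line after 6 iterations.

iteration 1: 0010001110001001
iteration 2: 0100011010010010
iteration 3: 1000111000100100
iteration 4: 0001101001001001
iteration 5: 0011100010010010
iteration 6: 0110100100100100

0110100100100100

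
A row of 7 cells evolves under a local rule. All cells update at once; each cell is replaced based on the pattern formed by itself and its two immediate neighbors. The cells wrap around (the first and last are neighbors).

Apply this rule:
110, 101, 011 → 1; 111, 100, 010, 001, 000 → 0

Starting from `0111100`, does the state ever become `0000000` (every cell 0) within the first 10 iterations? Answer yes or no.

0100100
0000000
all cells are 0 at iteration 2

yes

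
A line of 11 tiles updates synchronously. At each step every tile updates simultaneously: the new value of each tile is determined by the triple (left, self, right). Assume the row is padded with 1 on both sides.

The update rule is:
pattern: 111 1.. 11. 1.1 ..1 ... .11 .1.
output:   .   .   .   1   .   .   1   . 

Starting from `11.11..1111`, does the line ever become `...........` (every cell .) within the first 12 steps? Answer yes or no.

yes

..11...1...
..1........
...........
all cells are . at step 3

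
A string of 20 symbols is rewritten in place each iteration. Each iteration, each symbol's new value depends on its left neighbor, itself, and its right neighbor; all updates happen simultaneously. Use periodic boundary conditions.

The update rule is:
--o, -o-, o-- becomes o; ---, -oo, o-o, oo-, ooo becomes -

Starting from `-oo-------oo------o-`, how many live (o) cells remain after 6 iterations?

o--o-----o--o----ooo
-oooo---oooooo--o---
o----o-o------oooo--
oo--oo-oo----o----oo
--oo-----o--ooo--o--
-o--o---oooo---oooo-
count of o: 10

10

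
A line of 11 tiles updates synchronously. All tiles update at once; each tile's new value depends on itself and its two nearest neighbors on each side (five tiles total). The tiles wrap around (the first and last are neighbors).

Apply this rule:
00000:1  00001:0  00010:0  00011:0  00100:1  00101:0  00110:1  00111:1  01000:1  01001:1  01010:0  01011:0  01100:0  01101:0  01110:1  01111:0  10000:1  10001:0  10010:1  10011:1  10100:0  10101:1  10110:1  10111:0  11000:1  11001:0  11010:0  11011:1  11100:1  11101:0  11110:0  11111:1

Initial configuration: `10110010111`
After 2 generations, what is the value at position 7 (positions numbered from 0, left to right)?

generation 1: 01100100000
generation 2: 01001111110
position 7 holds 1

1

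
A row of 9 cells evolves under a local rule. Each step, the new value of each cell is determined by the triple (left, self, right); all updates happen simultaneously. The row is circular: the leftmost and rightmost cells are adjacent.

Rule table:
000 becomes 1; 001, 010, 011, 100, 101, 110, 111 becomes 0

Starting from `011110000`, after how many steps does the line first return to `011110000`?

2

000000111
011110000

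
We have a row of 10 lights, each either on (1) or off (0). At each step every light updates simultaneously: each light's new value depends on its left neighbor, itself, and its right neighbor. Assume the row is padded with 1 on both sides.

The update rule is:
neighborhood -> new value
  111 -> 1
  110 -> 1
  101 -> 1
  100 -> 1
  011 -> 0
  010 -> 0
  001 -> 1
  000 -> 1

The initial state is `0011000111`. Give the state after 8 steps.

1111111110

1101111011
1110111101
1111011110
1111101111
1111110111
1111111011
1111111101
1111111110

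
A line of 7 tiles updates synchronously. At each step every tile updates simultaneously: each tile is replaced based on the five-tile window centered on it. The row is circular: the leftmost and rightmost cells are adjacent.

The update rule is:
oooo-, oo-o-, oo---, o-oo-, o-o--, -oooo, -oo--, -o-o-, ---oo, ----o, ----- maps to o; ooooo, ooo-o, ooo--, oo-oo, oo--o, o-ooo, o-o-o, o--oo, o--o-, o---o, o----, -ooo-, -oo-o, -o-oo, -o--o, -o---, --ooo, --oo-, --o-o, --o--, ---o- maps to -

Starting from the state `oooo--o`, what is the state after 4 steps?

o----oo

o-o----
-oo--o-
--o----
o----oo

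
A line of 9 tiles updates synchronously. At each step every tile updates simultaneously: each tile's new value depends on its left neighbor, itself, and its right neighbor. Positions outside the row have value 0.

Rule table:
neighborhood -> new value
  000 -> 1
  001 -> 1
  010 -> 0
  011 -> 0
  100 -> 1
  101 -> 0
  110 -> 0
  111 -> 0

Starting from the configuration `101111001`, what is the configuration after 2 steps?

000000110
111111001

111111001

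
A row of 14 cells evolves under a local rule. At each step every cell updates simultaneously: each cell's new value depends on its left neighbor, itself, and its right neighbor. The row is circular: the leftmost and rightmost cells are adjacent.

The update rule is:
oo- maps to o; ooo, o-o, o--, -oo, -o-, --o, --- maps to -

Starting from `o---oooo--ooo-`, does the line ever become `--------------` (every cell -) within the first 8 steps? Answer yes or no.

-------o----o-
--------------
all cells are - at step 2

yes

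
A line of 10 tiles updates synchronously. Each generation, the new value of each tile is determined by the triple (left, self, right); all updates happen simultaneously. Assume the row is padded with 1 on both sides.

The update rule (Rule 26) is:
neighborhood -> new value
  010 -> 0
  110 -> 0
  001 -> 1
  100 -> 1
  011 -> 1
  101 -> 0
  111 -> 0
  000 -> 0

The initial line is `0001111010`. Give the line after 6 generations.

generation 1: 1011000000
generation 2: 0010100001
generation 3: 1100010011
generation 4: 0010101110
generation 5: 1100001000
generation 6: 0010010101

0010010101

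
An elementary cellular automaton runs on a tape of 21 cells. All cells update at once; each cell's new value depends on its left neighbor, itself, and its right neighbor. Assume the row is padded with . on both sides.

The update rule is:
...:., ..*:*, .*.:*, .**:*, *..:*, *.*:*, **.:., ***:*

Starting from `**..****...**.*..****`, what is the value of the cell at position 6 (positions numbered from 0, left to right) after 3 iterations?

*.*****.*.**.*******.
******.****.*******.*
*****.****.*******.**
position 6 holds *

*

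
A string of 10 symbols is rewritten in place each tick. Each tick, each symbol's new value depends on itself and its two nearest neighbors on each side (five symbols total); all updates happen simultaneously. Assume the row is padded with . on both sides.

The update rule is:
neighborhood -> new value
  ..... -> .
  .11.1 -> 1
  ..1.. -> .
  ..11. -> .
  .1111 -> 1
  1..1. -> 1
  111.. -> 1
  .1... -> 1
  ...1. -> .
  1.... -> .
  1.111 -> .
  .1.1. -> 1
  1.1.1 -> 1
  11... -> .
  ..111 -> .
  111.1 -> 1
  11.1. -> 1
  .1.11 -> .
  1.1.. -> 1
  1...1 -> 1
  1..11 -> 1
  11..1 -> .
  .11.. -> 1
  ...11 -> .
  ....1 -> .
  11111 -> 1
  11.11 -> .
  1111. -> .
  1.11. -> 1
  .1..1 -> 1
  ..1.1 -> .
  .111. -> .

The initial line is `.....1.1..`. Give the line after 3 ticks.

......111.
........1.
.........1

.........1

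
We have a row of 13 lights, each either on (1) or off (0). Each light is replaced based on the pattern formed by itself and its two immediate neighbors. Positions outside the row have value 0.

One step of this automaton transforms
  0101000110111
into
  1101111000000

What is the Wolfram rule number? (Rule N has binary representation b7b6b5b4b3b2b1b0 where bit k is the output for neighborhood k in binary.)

position 11: 111 → 0  (bit 7 = 0)
position 8: 110 → 0  (bit 6 = 0)
position 2: 101 → 0  (bit 5 = 0)
position 4: 100 → 1  (bit 4 = 1)
position 7: 011 → 0  (bit 3 = 0)
position 1: 010 → 1  (bit 2 = 1)
position 0: 001 → 1  (bit 1 = 1)
position 5: 000 → 1  (bit 0 = 1)
bits b7..b0 = 00010111 = 23

23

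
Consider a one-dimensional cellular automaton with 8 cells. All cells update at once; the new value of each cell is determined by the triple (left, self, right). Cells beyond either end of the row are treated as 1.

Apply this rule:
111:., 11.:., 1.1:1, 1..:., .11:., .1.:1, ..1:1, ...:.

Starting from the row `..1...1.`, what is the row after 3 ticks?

...11..1

tick 1: .11..111
tick 2: 1...1...
tick 3: ...11..1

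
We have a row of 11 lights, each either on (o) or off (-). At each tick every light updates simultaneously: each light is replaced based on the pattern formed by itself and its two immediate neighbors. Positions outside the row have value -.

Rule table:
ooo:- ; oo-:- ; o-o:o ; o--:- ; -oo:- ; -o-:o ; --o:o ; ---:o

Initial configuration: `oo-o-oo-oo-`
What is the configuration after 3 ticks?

--ooo--o---
oo----oo-oo
---ooo--o--

---ooo--o--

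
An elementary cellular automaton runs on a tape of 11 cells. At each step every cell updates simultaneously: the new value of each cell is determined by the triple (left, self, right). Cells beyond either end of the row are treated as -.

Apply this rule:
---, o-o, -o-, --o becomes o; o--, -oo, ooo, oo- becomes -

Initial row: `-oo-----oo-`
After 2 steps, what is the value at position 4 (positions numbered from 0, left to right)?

-

o---oooo---
o-oo-----oo
position 4 holds -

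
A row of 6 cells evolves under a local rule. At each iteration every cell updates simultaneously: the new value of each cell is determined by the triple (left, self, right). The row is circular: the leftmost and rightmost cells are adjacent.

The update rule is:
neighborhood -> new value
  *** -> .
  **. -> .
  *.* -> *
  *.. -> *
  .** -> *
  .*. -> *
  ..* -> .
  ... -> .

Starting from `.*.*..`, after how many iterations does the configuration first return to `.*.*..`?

.****.
.*...*
***..*
...*.*
*..***
.*.*..

6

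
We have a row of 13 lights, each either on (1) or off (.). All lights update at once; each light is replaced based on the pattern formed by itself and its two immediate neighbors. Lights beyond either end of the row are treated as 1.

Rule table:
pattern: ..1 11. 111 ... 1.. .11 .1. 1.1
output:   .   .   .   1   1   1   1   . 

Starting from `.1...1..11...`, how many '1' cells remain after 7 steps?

8

step 1: .111.11.1.11.
step 2: .1...1..1.1..
step 3: .111.11.1.11.  (repeats step 1; period 2)
step 7: .111.11.1.11.
count of 1: 8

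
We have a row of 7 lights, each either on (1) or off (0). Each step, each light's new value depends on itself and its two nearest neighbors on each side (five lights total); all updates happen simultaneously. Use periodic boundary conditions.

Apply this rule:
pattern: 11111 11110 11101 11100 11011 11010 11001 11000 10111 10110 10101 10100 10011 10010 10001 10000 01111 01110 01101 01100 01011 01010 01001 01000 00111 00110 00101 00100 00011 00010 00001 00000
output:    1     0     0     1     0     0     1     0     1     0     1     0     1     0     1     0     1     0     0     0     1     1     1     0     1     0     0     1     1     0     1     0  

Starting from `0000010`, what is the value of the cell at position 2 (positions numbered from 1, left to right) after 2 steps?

step 1: 0001010
step 2: 0100100
position 2 holds 1

1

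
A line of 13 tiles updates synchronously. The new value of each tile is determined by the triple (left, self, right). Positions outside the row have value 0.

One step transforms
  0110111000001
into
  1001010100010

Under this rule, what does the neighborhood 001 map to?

1

At position 0 the neighborhood is 001; the next row has 1 there.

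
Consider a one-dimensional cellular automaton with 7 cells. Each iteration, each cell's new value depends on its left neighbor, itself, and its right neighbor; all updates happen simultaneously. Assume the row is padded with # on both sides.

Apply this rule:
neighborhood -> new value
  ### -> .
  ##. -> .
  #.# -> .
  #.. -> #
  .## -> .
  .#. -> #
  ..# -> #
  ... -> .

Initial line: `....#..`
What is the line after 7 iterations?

#..####
.##....
...#..#
#.####.
.......
#.....#
.#...#.

.#...#.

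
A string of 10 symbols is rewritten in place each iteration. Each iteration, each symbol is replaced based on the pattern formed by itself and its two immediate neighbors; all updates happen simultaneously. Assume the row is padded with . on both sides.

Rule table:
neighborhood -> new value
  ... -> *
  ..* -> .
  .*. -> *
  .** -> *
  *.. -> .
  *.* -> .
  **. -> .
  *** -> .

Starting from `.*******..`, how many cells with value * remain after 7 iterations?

.*.......*
.*.*****.*
.*.*.....*
.*.*.***.*
.*.*.*...*
.*.*.*.*.*
.*.*.*.*.*
count of *: 5

5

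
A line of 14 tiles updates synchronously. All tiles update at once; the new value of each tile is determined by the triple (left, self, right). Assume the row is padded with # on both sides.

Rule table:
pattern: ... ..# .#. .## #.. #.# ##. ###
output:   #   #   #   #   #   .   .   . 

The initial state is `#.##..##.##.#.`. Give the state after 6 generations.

..#.###..#..#.
###.#..######.
....####......
#####...######
.....####.....
######...#####

######...#####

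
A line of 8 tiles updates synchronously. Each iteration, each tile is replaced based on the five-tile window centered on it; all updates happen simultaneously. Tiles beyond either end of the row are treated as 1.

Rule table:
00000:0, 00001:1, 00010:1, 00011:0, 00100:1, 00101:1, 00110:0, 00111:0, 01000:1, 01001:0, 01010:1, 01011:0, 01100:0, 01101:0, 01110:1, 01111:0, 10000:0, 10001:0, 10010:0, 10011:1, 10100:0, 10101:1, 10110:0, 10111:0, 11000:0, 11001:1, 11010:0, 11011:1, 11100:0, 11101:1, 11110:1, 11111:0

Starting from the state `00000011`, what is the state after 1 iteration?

00001000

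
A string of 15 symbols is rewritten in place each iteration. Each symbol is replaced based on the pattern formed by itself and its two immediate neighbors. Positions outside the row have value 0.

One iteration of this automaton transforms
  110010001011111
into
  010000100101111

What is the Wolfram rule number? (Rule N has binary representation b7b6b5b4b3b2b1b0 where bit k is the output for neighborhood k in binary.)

position 11: 111 → 1  (bit 7 = 1)
position 1: 110 → 1  (bit 6 = 1)
position 9: 101 → 1  (bit 5 = 1)
position 2: 100 → 0  (bit 4 = 0)
position 0: 011 → 0  (bit 3 = 0)
position 4: 010 → 0  (bit 2 = 0)
position 3: 001 → 0  (bit 1 = 0)
position 6: 000 → 1  (bit 0 = 1)
bits b7..b0 = 11100001 = 225

225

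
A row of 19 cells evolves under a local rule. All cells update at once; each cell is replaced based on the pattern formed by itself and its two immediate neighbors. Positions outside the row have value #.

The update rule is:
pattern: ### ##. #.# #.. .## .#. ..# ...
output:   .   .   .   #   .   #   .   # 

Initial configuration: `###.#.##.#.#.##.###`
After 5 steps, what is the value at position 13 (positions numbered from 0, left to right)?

.

....#....#.#.......
###.####.#.#######.
.........#.........
########.#########.
...................
position 13 holds .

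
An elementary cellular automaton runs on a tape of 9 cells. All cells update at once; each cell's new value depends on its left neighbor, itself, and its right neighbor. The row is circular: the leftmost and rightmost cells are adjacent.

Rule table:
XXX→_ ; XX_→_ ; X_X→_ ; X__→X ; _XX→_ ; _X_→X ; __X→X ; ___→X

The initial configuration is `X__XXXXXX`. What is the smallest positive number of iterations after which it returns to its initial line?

_XX______
X__XXXXXX

2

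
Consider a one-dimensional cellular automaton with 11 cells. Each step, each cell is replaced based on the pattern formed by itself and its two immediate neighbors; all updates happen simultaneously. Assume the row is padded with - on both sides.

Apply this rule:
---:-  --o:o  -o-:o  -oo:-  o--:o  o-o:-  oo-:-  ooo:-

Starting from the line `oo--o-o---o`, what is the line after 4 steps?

---o-------

--ooo-oo-oo
-o---------
ooo--------
---o-------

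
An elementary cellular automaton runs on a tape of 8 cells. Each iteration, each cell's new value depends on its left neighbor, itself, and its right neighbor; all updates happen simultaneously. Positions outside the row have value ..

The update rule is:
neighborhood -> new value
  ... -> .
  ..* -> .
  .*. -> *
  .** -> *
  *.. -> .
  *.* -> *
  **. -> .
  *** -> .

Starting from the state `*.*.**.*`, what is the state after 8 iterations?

iteration 1: *****.**
iteration 2: *....**.
iteration 3: *....*..
iteration 4: *....*..  (fixed point — unchanged through iteration 8)

*....*..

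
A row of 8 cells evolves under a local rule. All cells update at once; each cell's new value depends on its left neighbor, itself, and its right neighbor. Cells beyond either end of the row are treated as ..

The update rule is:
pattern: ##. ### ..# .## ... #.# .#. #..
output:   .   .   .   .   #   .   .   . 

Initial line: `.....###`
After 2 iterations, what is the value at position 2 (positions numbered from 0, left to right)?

.

####....
.....###
position 2 holds .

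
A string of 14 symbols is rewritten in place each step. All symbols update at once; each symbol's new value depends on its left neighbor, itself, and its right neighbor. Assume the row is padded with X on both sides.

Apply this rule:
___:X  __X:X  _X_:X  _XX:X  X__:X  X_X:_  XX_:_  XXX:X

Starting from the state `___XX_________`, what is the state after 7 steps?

XXXX_XXXXXXXXX
XXX__XXXXXXXXX
XX_XXXXXXXXXXX
X__XXXXXXXXXXX
_XXXXXXXXXXXXX
_XXXXXXXXXXXXX  (fixed point — unchanged through step 7)

_XXXXXXXXXXXXX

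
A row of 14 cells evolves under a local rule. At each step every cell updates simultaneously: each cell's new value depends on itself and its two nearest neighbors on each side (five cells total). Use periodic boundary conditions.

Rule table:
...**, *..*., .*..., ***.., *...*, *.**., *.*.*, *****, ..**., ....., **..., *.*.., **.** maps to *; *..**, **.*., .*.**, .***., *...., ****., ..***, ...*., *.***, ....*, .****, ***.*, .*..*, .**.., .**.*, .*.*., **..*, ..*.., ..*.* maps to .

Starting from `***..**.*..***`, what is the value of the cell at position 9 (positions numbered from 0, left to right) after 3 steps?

*

*.*..*..*....*
..*.*..*.*..**
.*..*.*..*..*.
position 9 holds *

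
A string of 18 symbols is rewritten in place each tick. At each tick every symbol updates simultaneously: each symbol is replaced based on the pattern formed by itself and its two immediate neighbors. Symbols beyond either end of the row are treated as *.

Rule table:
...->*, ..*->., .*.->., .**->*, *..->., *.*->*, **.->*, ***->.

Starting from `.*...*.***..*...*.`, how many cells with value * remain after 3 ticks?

*..*..**.*....*..*
*.....***..**....*
*.***.*.*..**.**.*
count of *: 11

11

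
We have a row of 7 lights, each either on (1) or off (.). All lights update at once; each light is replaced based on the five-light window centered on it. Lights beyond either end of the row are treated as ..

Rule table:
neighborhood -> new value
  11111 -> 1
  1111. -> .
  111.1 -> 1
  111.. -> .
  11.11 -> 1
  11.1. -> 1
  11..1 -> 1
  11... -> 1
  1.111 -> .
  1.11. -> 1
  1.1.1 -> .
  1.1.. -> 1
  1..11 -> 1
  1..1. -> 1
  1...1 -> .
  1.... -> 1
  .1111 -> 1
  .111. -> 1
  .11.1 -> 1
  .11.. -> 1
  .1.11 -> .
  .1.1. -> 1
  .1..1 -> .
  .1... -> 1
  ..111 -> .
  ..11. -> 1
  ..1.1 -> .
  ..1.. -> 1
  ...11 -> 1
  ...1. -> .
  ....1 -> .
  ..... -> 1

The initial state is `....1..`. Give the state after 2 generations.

generation 1: 11..111
generation 2: 1111.1.

1111.1.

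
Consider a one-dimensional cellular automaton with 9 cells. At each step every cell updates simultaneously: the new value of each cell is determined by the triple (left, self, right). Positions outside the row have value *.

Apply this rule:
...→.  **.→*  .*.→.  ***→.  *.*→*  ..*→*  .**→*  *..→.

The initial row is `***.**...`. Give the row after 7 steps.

.*..*..**

..****..*
.**..*.**
***.*.**.
..**.****
.*****...
**...*..*
.*..*..**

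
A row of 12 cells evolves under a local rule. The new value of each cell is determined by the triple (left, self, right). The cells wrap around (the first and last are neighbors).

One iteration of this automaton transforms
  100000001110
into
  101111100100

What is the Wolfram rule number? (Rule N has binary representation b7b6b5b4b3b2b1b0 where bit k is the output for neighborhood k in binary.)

133

position 9: 111 → 1  (bit 7 = 1)
position 10: 110 → 0  (bit 6 = 0)
position 11: 101 → 0  (bit 5 = 0)
position 1: 100 → 0  (bit 4 = 0)
position 8: 011 → 0  (bit 3 = 0)
position 0: 010 → 1  (bit 2 = 1)
position 7: 001 → 0  (bit 1 = 0)
position 2: 000 → 1  (bit 0 = 1)
bits b7..b0 = 10000101 = 133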